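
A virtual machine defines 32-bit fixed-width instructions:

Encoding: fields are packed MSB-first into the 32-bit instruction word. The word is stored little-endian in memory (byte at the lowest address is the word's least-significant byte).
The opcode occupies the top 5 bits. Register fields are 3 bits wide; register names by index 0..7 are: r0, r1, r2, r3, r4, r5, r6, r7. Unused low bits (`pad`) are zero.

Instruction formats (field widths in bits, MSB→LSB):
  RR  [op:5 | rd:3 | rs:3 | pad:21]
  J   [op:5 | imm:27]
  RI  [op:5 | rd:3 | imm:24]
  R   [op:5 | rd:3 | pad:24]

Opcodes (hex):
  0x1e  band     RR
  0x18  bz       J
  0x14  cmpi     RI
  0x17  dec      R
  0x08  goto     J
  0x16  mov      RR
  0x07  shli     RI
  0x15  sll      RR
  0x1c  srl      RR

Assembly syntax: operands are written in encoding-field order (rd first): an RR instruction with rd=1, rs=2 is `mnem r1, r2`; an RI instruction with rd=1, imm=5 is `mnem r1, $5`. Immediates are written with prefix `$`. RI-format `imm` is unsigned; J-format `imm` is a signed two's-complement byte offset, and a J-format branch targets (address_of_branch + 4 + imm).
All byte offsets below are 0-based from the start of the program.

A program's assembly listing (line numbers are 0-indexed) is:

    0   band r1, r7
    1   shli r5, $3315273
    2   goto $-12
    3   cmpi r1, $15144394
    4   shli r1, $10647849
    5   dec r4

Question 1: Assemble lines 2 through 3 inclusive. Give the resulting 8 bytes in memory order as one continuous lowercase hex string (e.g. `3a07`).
line 2 (goto): pack op=0x8:5|imm=-12:27 = 0x47fffff4; little→ f4 ff ff 47
line 3 (cmpi): pack op=0x14:5|rd=1:3|imm=15144394:24 = 0xa1e715ca; little→ ca 15 e7 a1

f4ffff47ca15e7a1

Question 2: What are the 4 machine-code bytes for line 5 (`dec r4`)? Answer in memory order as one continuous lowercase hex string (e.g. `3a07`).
000000bc

line 5 (dec): pack op=0x17:5|rd=4:3|pad=0:24 = 0xbc000000; little→ 00 00 00 bc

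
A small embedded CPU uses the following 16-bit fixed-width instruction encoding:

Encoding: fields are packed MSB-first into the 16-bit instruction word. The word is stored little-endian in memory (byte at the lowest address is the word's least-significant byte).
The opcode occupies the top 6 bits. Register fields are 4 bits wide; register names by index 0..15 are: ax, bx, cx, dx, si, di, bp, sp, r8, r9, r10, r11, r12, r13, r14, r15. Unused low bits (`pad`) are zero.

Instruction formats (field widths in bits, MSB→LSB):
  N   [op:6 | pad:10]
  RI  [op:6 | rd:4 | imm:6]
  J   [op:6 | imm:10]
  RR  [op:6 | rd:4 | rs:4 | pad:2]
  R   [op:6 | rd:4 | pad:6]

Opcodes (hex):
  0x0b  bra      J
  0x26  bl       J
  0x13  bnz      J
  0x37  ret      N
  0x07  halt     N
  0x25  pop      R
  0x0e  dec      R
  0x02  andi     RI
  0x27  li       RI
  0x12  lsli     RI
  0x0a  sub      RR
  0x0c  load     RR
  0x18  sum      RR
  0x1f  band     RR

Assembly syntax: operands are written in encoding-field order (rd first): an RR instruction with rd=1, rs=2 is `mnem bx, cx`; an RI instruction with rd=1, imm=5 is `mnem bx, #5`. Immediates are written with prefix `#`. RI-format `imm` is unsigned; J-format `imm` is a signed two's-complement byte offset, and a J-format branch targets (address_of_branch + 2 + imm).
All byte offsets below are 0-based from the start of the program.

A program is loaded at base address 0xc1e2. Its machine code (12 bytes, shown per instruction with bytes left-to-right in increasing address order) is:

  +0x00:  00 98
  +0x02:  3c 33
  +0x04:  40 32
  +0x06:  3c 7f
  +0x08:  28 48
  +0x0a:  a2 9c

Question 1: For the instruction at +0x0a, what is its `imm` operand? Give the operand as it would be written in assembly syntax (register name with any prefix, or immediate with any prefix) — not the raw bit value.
[0a] a2 9c → 0x9ca2
  op=0x9ca2>>10=0x27 ⇒ li (RI)
  [9:6] rd=2 = cx
  [5:0] imm=34 = #34

#34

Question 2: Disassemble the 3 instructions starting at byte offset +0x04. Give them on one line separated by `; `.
off 0x04: read 40 32 as little → 0x3240
  op=0x3240>>10=0xc ⇒ load (RR)
  rd@[9:6]=0x9 ⇒ r9
  rs@[5:2]=0x0 ⇒ ax
off 0x06: read 3c 7f as little → 0x7f3c
  op=0x7f3c>>10=0x1f ⇒ band (RR)
  rd@[9:6]=0xc ⇒ r12
  rs@[5:2]=0xf ⇒ r15
off 0x08: read 28 48 as little → 0x4828
  op=0x4828>>10=0x12 ⇒ lsli (RI)
  rd@[9:6]=0x0 ⇒ ax
  imm@[5:0]=0x28 ⇒ #40

load r9, ax; band r12, r15; lsli ax, #40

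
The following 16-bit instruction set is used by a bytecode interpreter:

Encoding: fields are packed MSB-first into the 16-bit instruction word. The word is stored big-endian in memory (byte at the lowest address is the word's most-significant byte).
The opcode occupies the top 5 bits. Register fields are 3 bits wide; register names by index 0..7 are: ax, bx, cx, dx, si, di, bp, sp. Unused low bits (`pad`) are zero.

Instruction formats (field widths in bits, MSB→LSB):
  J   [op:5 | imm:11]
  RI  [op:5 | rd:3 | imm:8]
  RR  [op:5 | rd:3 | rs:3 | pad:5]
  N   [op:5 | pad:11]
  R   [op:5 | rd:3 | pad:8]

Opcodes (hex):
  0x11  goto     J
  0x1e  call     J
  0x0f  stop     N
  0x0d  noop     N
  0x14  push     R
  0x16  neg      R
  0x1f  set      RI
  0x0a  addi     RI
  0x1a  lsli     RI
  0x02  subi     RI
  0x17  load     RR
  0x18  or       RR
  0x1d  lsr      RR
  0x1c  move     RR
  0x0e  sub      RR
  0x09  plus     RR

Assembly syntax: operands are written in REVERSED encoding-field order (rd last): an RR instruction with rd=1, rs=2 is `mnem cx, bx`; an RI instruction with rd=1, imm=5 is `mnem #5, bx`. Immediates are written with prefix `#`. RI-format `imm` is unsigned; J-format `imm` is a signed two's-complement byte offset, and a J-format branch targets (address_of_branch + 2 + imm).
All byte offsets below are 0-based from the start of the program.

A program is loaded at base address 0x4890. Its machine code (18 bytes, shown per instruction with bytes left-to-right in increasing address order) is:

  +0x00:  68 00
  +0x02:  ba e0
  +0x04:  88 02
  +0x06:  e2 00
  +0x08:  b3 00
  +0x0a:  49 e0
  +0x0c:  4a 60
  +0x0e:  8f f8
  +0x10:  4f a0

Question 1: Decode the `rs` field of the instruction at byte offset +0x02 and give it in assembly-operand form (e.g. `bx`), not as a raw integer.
+0x02: ba e0 ⇒ word 0xbae0 (big)
  top 5b → 0x17 → load [RR]
  [10:8] rd=2 = cx
  [7:5] rs=7 = sp

sp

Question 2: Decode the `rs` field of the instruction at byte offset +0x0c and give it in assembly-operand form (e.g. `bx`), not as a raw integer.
@+0c  big-endian(4a 60) = 0x4a60
  op=0x4a60>>11=0x9 ⇒ plus (RR)
  rd: (w>>8)&0x7=0x2 → cx
  rs: (w>>5)&0x7=0x3 → dx

dx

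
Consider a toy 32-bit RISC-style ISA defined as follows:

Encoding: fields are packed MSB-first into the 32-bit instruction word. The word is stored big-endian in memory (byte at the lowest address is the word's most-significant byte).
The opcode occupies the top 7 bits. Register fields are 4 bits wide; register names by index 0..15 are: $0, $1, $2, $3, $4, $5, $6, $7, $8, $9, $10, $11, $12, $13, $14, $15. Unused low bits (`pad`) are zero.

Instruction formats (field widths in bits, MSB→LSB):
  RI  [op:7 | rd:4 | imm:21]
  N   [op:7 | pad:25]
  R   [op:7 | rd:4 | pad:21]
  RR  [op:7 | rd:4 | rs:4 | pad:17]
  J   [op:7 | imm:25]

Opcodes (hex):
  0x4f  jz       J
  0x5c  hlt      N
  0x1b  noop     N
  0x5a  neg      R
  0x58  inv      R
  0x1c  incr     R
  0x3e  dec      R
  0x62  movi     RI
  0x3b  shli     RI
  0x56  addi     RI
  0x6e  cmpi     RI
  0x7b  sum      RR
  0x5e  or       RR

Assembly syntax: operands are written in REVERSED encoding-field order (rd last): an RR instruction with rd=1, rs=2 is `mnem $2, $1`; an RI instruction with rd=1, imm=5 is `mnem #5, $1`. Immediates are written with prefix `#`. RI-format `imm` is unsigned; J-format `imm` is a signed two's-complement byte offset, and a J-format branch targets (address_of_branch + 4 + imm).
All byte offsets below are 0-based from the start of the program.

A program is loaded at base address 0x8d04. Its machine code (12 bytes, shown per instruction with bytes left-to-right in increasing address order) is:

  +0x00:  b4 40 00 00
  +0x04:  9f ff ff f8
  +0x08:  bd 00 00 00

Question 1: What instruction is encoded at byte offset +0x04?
off 0x04: read 9f ff ff f8 as big → 0x9ffffff8
  top 7b → 0x4f → jz [J]
  [24:0] imm=33554424 (s25→-8) = #-8

jz #-8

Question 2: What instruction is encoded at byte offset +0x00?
@+00  big-endian(b4 40 00 00) = 0xb4400000
  op=0xb4400000>>25=0x5a ⇒ neg (R)
  rd: (w>>21)&0xf=0x2 → $2

neg $2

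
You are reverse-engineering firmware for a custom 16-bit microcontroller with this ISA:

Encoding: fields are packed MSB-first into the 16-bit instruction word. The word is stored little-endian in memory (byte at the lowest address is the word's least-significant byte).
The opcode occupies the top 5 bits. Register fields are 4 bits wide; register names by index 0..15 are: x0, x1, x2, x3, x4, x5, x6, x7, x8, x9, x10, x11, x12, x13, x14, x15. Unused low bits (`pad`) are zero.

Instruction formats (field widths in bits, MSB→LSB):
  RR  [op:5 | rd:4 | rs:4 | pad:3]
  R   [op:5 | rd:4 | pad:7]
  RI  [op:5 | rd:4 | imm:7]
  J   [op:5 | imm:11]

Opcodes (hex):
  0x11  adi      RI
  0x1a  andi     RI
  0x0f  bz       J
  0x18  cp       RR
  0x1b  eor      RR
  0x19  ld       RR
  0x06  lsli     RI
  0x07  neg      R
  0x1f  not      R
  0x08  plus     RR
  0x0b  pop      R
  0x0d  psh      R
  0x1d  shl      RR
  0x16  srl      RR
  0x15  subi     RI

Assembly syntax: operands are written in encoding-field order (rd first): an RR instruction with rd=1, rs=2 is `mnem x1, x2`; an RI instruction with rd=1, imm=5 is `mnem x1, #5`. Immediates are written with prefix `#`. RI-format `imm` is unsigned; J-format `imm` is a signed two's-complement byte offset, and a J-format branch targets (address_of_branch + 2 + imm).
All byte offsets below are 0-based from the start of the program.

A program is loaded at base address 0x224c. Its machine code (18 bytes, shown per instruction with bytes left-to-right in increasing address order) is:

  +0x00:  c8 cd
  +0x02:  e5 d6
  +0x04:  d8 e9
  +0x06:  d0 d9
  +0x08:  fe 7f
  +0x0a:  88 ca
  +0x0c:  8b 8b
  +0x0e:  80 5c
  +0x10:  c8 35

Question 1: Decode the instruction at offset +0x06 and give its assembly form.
[06] d0 d9 → 0xd9d0
  opcode bits[15:11]=0x1b: eor/RR
  rd: (w>>7)&0xf=0x3 → x3
  rs: (w>>3)&0xf=0xa → x10

eor x3, x10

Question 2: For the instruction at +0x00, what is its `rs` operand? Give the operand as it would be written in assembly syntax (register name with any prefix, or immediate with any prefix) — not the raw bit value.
off 0x00: read c8 cd as little → 0xcdc8
  opcode bits[15:11]=0x19: ld/RR
  rd@[10:7]=0xb ⇒ x11
  rs@[6:3]=0x9 ⇒ x9

x9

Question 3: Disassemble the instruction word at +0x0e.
pop x9

[0e] 80 5c → 0x5c80
  op=0x5c80>>11=0xb ⇒ pop (R)
  [10:7] rd=9 = x9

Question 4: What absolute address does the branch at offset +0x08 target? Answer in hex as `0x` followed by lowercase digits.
off 0x08: read fe 7f as little → 0x7ffe
  top 5b → 0xf → bz [J]
  imm: (w>>0)&0x7ff=0x7fe (s11→-2) → #-2
  target = base 0x224c + off 0x08 + 2 + imm -2 = 0x2254

0x2254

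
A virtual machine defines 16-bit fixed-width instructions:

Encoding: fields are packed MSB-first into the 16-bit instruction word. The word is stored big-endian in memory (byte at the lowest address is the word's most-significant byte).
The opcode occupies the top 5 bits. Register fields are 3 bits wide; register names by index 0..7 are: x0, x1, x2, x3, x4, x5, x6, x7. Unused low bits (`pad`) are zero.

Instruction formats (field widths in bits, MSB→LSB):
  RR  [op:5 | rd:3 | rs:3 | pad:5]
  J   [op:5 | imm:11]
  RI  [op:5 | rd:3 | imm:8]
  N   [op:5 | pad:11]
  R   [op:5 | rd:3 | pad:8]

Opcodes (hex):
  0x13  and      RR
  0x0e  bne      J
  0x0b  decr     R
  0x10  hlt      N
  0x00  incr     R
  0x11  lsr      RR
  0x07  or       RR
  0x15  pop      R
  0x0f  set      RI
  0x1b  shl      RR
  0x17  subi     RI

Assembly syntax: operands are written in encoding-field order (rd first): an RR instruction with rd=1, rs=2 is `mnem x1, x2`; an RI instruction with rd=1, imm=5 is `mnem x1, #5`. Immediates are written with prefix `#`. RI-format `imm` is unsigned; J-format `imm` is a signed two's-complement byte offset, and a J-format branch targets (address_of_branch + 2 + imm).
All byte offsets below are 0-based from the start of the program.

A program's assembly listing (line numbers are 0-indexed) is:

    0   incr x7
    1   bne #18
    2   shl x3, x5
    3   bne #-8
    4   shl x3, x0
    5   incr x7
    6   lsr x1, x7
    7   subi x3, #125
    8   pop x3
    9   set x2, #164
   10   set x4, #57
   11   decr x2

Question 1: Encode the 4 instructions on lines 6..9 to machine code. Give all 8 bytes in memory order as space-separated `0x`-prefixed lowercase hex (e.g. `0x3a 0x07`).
L6: lsr op=0x11:5|rd=1:3|rs=7:3|pad=0:5 ⇒ 0x89e0 ⇒ big 89 e0
L7: subi op=0x17:5|rd=3:3|imm=125:8 ⇒ 0xbb7d ⇒ big bb 7d
L8: pop op=0x15:5|rd=3:3|pad=0:8 ⇒ 0xab00 ⇒ big ab 00
L9: set op=0xf:5|rd=2:3|imm=164:8 ⇒ 0x7aa4 ⇒ big 7a a4

0x89 0xe0 0xbb 0x7d 0xab 0x00 0x7a 0xa4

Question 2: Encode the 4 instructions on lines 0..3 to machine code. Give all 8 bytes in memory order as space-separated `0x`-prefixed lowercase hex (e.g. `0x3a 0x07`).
0x07 0x00 0x70 0x12 0xdb 0xa0 0x77 0xf8

line 0 (incr): pack op=0x0:5|rd=7:3|pad=0:8 = 0x0700; big→ 07 00
line 1 (bne): pack op=0xe:5|imm=18:11 = 0x7012; big→ 70 12
line 2 (shl): pack op=0x1b:5|rd=3:3|rs=5:3|pad=0:5 = 0xdba0; big→ db a0
line 3 (bne): pack op=0xe:5|imm=-8:11 = 0x77f8; big→ 77 f8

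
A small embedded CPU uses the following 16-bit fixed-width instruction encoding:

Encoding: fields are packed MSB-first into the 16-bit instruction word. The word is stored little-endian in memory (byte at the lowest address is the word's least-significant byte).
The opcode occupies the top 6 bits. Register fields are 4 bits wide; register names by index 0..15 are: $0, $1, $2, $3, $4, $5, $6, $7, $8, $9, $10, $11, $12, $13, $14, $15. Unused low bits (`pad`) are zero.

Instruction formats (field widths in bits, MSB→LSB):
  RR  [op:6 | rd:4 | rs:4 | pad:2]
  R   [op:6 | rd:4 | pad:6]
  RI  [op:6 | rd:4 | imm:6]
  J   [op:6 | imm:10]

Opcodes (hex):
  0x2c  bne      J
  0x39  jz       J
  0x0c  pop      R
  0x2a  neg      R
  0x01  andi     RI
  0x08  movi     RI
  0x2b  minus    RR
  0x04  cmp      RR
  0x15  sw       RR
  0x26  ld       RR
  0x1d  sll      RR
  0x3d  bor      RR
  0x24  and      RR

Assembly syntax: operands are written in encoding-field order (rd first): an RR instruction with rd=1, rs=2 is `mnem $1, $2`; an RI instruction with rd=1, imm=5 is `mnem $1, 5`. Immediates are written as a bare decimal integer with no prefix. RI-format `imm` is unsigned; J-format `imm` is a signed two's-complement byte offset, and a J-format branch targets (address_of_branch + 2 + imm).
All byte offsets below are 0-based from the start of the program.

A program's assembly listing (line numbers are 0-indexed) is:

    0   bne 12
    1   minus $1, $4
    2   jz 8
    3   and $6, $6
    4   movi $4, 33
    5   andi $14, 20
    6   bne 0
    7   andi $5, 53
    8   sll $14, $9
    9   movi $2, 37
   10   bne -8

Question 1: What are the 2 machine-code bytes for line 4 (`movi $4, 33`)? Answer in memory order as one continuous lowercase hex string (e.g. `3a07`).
L4: movi op=0x8:6|rd=4:4|imm=33:6 ⇒ 0x2121 ⇒ little 21 21

2121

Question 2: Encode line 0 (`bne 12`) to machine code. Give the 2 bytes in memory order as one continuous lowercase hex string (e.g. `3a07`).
0cb0

0. bne fields op=0x2c:6|imm=12:10 → word b00ch → 0c b0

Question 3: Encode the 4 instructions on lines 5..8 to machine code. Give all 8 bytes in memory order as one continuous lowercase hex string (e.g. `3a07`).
940700b07505a477

line 5 (andi): pack op=0x1:6|rd=14:4|imm=20:6 = 0x0794; little→ 94 07
line 6 (bne): pack op=0x2c:6|imm=0:10 = 0xb000; little→ 00 b0
line 7 (andi): pack op=0x1:6|rd=5:4|imm=53:6 = 0x0575; little→ 75 05
line 8 (sll): pack op=0x1d:6|rd=14:4|rs=9:4|pad=0:2 = 0x77a4; little→ a4 77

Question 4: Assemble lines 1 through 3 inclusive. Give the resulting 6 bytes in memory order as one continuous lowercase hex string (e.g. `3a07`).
line 1 (minus): pack op=0x2b:6|rd=1:4|rs=4:4|pad=0:2 = 0xac50; little→ 50 ac
line 2 (jz): pack op=0x39:6|imm=8:10 = 0xe408; little→ 08 e4
line 3 (and): pack op=0x24:6|rd=6:4|rs=6:4|pad=0:2 = 0x9198; little→ 98 91

50ac08e49891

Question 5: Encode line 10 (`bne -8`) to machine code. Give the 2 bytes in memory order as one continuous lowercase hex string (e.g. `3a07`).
f8b3

L10: bne op=0x2c:6|imm=-8:10 ⇒ 0xb3f8 ⇒ little f8 b3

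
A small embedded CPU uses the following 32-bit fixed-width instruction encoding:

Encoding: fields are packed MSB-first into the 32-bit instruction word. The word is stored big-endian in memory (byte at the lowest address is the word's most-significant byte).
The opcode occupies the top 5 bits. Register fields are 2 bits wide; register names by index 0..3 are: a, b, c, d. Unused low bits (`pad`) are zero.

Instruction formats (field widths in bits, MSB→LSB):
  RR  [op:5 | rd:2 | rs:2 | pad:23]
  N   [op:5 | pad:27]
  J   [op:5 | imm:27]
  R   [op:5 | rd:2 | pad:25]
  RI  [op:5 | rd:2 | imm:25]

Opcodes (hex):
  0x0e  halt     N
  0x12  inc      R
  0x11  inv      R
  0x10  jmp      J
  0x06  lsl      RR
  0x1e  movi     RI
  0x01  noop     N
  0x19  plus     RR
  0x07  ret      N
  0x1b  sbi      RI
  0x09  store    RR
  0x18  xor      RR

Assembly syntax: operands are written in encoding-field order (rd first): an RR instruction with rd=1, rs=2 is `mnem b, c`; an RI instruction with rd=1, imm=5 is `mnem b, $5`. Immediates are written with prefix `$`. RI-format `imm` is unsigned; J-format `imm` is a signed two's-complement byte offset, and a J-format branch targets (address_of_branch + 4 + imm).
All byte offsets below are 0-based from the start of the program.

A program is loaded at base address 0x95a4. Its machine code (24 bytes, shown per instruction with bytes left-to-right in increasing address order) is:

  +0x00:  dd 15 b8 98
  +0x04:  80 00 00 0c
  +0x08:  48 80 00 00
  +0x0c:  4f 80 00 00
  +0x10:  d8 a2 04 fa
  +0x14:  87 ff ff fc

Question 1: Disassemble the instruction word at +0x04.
jmp $12

@+04  big-endian(80 00 00 0c) = 0x8000000c
  op=0x8000000c>>27=0x10 ⇒ jmp (J)
  imm@[26:0]=0xc ⇒ $12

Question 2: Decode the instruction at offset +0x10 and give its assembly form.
[10] d8 a2 04 fa → 0xd8a204fa
  top 5b → 0x1b → sbi [RI]
  rd@[26:25]=0x0 ⇒ a
  imm@[24:0]=0xa204fa ⇒ $10618106

sbi a, $10618106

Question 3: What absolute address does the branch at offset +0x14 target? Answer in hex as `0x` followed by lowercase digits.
0x95b8

off 0x14: read 87 ff ff fc as big → 0x87fffffc
  op=0x87fffffc>>27=0x10 ⇒ jmp (J)
  [26:0] imm=134217724 (s27→-4) = $-4
  target = base 0x95a4 + off 0x14 + 4 + imm -4 = 0x95b8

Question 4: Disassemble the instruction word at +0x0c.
off 0x0c: read 4f 80 00 00 as big → 0x4f800000
  op=0x4f800000>>27=0x9 ⇒ store (RR)
  rd@[26:25]=0x3 ⇒ d
  rs@[24:23]=0x3 ⇒ d

store d, d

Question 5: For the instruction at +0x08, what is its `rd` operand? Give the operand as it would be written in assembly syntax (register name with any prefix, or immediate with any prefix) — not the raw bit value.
a

+0x08: 48 80 00 00 ⇒ word 0x48800000 (big)
  top 5b → 0x9 → store [RR]
  rd: (w>>25)&0x3=0x0 → a
  rs: (w>>23)&0x3=0x1 → b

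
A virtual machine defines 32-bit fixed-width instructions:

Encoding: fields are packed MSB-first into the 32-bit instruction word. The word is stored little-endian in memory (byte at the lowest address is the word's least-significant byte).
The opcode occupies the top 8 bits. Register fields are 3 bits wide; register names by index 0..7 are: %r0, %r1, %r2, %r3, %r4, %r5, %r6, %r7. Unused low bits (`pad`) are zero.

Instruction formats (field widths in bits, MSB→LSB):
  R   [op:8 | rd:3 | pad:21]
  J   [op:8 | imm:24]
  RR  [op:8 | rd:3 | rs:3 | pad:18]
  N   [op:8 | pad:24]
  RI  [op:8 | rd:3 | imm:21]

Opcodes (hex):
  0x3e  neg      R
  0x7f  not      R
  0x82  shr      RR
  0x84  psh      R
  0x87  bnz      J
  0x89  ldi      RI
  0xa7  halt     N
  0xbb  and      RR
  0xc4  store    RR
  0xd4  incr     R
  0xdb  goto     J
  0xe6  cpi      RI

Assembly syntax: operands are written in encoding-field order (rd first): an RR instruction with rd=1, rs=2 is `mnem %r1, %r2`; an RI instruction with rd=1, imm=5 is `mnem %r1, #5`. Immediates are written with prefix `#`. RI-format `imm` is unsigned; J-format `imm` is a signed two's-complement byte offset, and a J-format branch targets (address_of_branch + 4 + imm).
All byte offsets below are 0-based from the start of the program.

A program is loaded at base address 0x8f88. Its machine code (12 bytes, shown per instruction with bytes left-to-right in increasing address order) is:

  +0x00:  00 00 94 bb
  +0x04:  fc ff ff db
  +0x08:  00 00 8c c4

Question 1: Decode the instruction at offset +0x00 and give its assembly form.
and %r4, %r5

off 0x00: read 00 00 94 bb as little → 0xbb940000
  op=0xbb940000>>24=0xbb ⇒ and (RR)
  rd: (w>>21)&0x7=0x4 → %r4
  rs: (w>>18)&0x7=0x5 → %r5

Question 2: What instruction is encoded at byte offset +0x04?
goto #-4

off 0x04: read fc ff ff db as little → 0xdbfffffc
  op=0xdbfffffc>>24=0xdb ⇒ goto (J)
  imm@[23:0]=0xfffffc (s24→-4) ⇒ #-4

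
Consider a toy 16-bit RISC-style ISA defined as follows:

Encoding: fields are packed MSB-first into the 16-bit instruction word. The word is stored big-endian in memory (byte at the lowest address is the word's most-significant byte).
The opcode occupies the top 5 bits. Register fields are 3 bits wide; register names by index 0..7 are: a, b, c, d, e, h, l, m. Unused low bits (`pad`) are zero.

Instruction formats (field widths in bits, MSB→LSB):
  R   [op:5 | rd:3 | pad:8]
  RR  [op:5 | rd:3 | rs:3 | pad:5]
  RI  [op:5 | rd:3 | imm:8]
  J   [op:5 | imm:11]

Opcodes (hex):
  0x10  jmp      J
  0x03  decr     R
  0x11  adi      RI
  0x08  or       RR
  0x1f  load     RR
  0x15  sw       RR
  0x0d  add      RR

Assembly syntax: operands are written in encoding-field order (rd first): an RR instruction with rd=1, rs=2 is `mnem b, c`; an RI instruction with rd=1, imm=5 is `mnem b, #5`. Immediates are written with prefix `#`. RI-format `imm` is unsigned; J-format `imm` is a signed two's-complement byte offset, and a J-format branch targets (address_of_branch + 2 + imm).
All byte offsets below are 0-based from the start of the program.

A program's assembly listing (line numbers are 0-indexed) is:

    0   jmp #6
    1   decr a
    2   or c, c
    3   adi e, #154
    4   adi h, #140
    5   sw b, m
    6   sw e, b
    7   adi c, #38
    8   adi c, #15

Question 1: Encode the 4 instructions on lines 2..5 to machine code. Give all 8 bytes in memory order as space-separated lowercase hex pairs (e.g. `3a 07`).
42 40 8c 9a 8d 8c a9 e0

2. or fields op=0x8:5|rd=2:3|rs=2:3|pad=0:5 → word 4240h → 42 40
3. adi fields op=0x11:5|rd=4:3|imm=154:8 → word 8c9ah → 8c 9a
4. adi fields op=0x11:5|rd=5:3|imm=140:8 → word 8d8ch → 8d 8c
5. sw fields op=0x15:5|rd=1:3|rs=7:3|pad=0:5 → word a9e0h → a9 e0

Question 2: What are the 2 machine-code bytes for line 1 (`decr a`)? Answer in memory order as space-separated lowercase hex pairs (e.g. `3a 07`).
1. decr fields op=0x3:5|rd=0:3|pad=0:8 → word 1800h → 18 00

18 00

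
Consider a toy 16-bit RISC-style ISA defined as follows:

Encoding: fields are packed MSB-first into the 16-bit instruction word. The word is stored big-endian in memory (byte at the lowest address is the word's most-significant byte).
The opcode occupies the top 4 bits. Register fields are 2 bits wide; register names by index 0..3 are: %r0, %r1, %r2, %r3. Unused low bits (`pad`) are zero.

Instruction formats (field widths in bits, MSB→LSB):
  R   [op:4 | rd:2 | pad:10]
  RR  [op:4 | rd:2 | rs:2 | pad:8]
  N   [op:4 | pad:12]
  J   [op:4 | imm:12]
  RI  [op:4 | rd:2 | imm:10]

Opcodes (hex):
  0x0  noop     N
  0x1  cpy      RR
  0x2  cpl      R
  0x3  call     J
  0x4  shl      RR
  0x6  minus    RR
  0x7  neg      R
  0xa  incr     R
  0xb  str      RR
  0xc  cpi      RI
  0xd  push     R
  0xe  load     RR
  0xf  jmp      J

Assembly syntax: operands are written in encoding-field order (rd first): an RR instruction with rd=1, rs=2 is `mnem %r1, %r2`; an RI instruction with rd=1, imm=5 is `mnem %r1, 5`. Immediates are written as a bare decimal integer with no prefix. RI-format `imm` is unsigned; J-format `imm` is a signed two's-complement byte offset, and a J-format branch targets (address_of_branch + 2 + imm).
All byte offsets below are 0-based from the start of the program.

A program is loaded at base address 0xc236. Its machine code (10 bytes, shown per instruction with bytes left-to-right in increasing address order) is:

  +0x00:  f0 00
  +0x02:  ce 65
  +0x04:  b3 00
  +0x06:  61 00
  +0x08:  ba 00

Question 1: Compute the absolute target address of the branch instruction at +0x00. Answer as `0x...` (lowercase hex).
[00] f0 00 → 0xf000
  top 4b → 0xf → jmp [J]
  imm@[11:0]=0x0 ⇒ 0
  target = base 0xc236 + off 0x00 + 2 + imm 0 = 0xc238

0xc238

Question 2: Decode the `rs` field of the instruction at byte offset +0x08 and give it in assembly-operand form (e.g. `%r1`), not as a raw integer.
%r2

@+08  big-endian(ba 00) = 0xba00
  opcode bits[15:12]=0xb: str/RR
  rd: (w>>10)&0x3=0x2 → %r2
  rs: (w>>8)&0x3=0x2 → %r2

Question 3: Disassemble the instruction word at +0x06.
[06] 61 00 → 0x6100
  op=0x6100>>12=0x6 ⇒ minus (RR)
  [11:10] rd=0 = %r0
  [9:8] rs=1 = %r1

minus %r0, %r1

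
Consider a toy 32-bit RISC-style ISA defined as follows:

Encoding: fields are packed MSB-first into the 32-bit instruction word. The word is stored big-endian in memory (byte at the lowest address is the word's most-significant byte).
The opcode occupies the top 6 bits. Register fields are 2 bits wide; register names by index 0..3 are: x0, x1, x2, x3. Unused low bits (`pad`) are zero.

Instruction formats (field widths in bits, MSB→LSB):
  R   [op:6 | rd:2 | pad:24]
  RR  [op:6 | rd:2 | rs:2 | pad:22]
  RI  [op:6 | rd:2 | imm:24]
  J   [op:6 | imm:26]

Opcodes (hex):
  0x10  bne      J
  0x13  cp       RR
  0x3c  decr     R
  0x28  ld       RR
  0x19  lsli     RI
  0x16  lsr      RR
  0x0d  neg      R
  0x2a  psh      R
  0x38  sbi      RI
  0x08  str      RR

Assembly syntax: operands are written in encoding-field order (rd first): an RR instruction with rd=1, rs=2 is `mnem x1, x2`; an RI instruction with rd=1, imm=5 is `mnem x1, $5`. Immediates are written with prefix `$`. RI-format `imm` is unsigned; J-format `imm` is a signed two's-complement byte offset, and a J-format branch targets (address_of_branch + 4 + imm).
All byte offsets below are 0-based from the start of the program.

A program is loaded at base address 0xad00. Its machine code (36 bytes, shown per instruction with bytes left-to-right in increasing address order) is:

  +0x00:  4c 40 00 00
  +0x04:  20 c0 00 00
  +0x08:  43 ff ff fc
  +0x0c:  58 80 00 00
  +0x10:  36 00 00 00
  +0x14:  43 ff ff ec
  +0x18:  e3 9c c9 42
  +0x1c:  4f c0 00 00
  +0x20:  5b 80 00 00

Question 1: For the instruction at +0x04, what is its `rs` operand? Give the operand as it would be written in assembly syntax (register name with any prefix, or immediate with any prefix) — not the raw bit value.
off 0x04: read 20 c0 00 00 as big → 0x20c00000
  top 6b → 0x8 → str [RR]
  [25:24] rd=0 = x0
  [23:22] rs=3 = x3

x3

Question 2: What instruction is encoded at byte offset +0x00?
off 0x00: read 4c 40 00 00 as big → 0x4c400000
  op=0x4c400000>>26=0x13 ⇒ cp (RR)
  rd@[25:24]=0x0 ⇒ x0
  rs@[23:22]=0x1 ⇒ x1

cp x0, x1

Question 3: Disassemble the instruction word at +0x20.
lsr x3, x2

off 0x20: read 5b 80 00 00 as big → 0x5b800000
  op=0x5b800000>>26=0x16 ⇒ lsr (RR)
  [25:24] rd=3 = x3
  [23:22] rs=2 = x2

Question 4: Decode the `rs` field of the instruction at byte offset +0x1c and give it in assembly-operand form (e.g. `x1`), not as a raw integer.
x3

@+1c  big-endian(4f c0 00 00) = 0x4fc00000
  top 6b → 0x13 → cp [RR]
  rd: (w>>24)&0x3=0x3 → x3
  rs: (w>>22)&0x3=0x3 → x3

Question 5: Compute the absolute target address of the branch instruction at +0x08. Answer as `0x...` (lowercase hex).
0xad08

off 0x08: read 43 ff ff fc as big → 0x43fffffc
  top 6b → 0x10 → bne [J]
  imm: (w>>0)&0x3ffffff=0x3fffffc (s26→-4) → $-4
  target = base 0xad00 + off 0x08 + 4 + imm -4 = 0xad08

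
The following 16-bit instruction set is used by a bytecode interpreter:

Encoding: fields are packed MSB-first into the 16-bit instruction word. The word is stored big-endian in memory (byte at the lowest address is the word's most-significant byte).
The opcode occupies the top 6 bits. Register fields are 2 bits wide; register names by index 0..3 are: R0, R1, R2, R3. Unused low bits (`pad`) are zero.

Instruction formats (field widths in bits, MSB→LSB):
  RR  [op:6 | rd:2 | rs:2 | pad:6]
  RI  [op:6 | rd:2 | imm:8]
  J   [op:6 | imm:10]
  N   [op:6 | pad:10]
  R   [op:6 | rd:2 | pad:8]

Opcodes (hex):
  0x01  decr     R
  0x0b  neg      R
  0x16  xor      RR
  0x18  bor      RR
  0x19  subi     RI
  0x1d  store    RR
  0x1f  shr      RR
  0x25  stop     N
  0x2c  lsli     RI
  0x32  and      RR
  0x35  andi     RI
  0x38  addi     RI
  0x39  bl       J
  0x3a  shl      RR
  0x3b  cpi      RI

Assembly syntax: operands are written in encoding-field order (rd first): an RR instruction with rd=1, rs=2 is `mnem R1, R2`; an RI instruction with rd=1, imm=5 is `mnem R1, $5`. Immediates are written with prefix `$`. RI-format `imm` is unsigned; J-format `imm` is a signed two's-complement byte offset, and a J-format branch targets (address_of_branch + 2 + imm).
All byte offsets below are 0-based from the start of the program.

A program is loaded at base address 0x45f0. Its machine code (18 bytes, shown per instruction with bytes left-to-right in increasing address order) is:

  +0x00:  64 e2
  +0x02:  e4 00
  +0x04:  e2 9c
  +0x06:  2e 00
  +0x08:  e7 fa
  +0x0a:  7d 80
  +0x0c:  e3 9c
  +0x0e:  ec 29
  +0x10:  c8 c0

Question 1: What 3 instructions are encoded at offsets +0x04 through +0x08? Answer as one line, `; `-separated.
@+04  big-endian(e2 9c) = 0xe29c
  opcode bits[15:10]=0x38: addi/RI
  rd: (w>>8)&0x3=0x2 → R2
  imm: (w>>0)&0xff=0x9c → $156
@+06  big-endian(2e 00) = 0x2e00
  opcode bits[15:10]=0xb: neg/R
  rd: (w>>8)&0x3=0x2 → R2
@+08  big-endian(e7 fa) = 0xe7fa
  opcode bits[15:10]=0x39: bl/J
  imm: (w>>0)&0x3ff=0x3fa (s10→-6) → $-6

addi R2, $156; neg R2; bl $-6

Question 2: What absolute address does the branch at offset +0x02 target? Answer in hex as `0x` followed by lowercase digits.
+0x02: e4 00 ⇒ word 0xe400 (big)
  op=0xe400>>10=0x39 ⇒ bl (J)
  imm@[9:0]=0x0 ⇒ $0
  target = base 0x45f0 + off 0x02 + 2 + imm 0 = 0x45f4

0x45f4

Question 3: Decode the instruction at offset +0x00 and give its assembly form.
subi R0, $226

@+00  big-endian(64 e2) = 0x64e2
  top 6b → 0x19 → subi [RI]
  rd@[9:8]=0x0 ⇒ R0
  imm@[7:0]=0xe2 ⇒ $226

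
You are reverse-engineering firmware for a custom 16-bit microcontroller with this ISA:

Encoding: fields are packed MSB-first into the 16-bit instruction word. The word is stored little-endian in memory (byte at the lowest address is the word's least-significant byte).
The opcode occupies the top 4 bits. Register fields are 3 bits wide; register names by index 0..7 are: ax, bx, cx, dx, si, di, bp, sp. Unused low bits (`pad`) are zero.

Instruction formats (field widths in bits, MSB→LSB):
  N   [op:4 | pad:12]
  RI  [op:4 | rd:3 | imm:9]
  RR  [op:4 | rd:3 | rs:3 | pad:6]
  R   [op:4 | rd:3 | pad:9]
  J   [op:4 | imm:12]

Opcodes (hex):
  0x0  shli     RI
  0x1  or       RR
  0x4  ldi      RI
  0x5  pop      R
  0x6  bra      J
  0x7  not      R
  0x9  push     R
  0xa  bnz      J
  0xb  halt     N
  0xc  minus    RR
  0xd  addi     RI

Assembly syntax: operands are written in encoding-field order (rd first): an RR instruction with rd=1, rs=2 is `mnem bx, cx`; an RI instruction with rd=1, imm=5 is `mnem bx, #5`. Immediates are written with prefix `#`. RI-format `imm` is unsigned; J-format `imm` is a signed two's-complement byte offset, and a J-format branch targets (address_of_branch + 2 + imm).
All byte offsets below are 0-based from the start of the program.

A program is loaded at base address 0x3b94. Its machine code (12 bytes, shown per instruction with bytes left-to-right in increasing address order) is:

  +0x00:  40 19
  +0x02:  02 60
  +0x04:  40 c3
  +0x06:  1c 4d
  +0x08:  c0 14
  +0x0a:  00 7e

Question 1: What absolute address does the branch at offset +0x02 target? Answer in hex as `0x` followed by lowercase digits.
+0x02: 02 60 ⇒ word 0x6002 (little)
  op=0x6002>>12=0x6 ⇒ bra (J)
  [11:0] imm=2 = #2
  target = base 0x3b94 + off 0x02 + 2 + imm 2 = 0x3b9a

0x3b9a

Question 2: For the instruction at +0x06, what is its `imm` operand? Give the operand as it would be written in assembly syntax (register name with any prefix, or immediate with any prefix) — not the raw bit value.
@+06  little-endian(1c 4d) = 0x4d1c
  top 4b → 0x4 → ldi [RI]
  rd: (w>>9)&0x7=0x6 → bp
  imm: (w>>0)&0x1ff=0x11c → #284

#284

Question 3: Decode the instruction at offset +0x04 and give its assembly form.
minus bx, di

[04] 40 c3 → 0xc340
  top 4b → 0xc → minus [RR]
  rd: (w>>9)&0x7=0x1 → bx
  rs: (w>>6)&0x7=0x5 → di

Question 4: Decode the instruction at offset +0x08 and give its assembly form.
or cx, dx

+0x08: c0 14 ⇒ word 0x14c0 (little)
  top 4b → 0x1 → or [RR]
  rd@[11:9]=0x2 ⇒ cx
  rs@[8:6]=0x3 ⇒ dx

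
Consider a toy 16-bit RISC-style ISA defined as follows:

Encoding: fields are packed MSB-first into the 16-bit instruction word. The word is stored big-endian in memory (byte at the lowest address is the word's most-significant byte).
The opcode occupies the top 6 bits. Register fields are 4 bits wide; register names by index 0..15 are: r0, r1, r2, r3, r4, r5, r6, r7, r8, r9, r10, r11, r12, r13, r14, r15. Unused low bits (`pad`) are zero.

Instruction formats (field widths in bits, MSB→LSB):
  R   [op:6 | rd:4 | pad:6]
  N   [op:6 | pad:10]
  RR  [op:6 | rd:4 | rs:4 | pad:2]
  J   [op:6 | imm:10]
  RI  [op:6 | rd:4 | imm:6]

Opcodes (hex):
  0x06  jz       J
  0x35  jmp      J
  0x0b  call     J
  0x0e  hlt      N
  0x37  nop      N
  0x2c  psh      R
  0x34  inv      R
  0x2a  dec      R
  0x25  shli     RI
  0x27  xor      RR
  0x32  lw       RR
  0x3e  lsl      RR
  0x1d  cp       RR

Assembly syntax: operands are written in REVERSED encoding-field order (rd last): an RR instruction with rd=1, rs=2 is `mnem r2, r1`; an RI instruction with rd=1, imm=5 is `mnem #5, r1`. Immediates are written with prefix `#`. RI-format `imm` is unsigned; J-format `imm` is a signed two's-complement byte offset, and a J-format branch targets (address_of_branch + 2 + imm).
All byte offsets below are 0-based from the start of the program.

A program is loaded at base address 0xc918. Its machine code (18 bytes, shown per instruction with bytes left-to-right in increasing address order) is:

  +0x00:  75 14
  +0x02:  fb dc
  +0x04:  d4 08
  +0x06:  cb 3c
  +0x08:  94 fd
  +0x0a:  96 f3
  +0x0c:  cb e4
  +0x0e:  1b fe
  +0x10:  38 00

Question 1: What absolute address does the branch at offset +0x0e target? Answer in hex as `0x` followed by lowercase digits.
0xc926

+0x0e: 1b fe ⇒ word 0x1bfe (big)
  opcode bits[15:10]=0x6: jz/J
  imm: (w>>0)&0x3ff=0x3fe (s10→-2) → #-2
  target = base 0xc918 + off 0x0e + 2 + imm -2 = 0xc926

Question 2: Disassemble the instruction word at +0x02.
[02] fb dc → 0xfbdc
  opcode bits[15:10]=0x3e: lsl/RR
  rd: (w>>6)&0xf=0xf → r15
  rs: (w>>2)&0xf=0x7 → r7

lsl r7, r15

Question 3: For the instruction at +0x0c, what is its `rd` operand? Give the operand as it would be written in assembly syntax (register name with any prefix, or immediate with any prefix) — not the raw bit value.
r15

+0x0c: cb e4 ⇒ word 0xcbe4 (big)
  opcode bits[15:10]=0x32: lw/RR
  rd@[9:6]=0xf ⇒ r15
  rs@[5:2]=0x9 ⇒ r9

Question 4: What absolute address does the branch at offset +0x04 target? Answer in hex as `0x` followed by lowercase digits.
0xc926

[04] d4 08 → 0xd408
  op=0xd408>>10=0x35 ⇒ jmp (J)
  [9:0] imm=8 = #8
  target = base 0xc918 + off 0x04 + 2 + imm 8 = 0xc926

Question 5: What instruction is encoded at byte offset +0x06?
+0x06: cb 3c ⇒ word 0xcb3c (big)
  op=0xcb3c>>10=0x32 ⇒ lw (RR)
  [9:6] rd=12 = r12
  [5:2] rs=15 = r15

lw r15, r12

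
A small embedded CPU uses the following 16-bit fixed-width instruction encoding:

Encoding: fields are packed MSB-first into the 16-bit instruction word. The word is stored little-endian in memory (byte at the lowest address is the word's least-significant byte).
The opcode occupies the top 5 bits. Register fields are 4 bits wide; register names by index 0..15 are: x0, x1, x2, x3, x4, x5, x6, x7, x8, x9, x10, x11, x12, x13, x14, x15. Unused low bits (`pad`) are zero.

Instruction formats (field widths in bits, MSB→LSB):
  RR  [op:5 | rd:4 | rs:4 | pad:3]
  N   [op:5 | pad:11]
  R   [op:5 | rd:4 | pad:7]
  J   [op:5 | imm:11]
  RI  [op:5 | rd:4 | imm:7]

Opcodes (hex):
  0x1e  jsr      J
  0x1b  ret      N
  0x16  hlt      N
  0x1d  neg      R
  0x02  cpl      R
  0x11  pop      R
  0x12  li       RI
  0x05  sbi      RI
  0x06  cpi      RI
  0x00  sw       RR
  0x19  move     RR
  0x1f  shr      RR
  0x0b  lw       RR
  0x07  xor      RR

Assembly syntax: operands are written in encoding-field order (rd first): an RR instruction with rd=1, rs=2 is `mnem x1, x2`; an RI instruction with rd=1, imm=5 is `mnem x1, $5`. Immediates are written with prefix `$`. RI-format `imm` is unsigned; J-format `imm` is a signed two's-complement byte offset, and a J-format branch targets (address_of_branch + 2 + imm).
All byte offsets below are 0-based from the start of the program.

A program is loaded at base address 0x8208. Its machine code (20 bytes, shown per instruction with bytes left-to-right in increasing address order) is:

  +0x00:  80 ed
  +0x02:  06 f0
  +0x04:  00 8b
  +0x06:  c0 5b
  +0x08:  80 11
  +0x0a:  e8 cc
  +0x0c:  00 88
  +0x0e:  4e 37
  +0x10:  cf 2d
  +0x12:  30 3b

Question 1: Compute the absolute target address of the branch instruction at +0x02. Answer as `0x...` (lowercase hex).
0x8212

[02] 06 f0 → 0xf006
  opcode bits[15:11]=0x1e: jsr/J
  imm: (w>>0)&0x7ff=0x6 → $6
  target = base 0x8208 + off 0x02 + 2 + imm 6 = 0x8212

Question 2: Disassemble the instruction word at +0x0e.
cpi x14, $78

@+0e  little-endian(4e 37) = 0x374e
  op=0x374e>>11=0x6 ⇒ cpi (RI)
  [10:7] rd=14 = x14
  [6:0] imm=78 = $78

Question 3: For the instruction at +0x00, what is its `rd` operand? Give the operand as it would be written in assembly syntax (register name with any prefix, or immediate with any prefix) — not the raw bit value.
off 0x00: read 80 ed as little → 0xed80
  opcode bits[15:11]=0x1d: neg/R
  rd: (w>>7)&0xf=0xb → x11

x11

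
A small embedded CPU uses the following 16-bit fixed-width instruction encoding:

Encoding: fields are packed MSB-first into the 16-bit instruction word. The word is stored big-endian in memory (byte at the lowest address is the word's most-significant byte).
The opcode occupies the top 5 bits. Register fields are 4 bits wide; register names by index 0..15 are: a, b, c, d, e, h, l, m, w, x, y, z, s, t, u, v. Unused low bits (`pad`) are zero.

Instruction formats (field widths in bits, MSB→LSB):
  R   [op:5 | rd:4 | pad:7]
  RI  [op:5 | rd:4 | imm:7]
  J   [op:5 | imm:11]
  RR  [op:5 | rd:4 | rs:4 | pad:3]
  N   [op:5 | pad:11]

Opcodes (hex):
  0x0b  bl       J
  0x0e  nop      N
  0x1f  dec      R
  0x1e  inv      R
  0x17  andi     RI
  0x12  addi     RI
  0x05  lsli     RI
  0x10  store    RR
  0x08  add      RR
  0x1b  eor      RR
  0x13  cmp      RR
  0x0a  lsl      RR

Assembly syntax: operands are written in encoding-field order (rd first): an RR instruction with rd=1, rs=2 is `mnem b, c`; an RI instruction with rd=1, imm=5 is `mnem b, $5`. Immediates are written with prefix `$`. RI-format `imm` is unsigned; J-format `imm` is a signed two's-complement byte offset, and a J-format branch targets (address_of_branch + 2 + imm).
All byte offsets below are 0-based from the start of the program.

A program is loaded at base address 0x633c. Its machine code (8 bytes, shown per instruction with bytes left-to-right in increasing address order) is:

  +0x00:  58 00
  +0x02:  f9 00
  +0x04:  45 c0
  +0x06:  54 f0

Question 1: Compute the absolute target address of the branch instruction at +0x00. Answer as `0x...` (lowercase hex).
off 0x00: read 58 00 as big → 0x5800
  opcode bits[15:11]=0xb: bl/J
  [10:0] imm=0 = $0
  target = base 0x633c + off 0x00 + 2 + imm 0 = 0x633e

0x633e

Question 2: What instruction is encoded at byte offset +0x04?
@+04  big-endian(45 c0) = 0x45c0
  op=0x45c0>>11=0x8 ⇒ add (RR)
  [10:7] rd=11 = z
  [6:3] rs=8 = w

add z, w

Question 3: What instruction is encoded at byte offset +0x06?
lsl x, u

off 0x06: read 54 f0 as big → 0x54f0
  opcode bits[15:11]=0xa: lsl/RR
  rd: (w>>7)&0xf=0x9 → x
  rs: (w>>3)&0xf=0xe → u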